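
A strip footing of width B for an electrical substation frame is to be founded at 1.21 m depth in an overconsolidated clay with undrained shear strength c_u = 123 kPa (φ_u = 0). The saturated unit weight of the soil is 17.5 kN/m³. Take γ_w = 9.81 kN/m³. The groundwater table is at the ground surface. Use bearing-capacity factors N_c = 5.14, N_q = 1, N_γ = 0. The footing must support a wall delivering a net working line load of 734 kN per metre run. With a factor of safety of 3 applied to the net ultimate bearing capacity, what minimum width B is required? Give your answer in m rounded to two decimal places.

Water table at ground surface, so effective unit weight γ' = 17.5 − 9.81 = 7.69 kN/m³ is used throughout; overburden q = 7.69 × 1.21 = 9.3049 kPa.
Cohesion term c·N_c = 123 × 5.14 = 632.22 kPa; surcharge term q·N_q = 9.3049 × 1 = 9.3049 kPa.
q_ult = 632.22 + 9.3049 = 641.52 kPa.
For φ = 0 the ½γBN_γ term vanishes, so q_ult is independent of B. q_net = 641.52 − 9.3049 = 632.22 kPa; q_all(net) = 632.22/3 = 210.74 kPa.
Required width B = w / q_all(net) = 734 / 210.74 = 3.483 m.

B = 3.48 m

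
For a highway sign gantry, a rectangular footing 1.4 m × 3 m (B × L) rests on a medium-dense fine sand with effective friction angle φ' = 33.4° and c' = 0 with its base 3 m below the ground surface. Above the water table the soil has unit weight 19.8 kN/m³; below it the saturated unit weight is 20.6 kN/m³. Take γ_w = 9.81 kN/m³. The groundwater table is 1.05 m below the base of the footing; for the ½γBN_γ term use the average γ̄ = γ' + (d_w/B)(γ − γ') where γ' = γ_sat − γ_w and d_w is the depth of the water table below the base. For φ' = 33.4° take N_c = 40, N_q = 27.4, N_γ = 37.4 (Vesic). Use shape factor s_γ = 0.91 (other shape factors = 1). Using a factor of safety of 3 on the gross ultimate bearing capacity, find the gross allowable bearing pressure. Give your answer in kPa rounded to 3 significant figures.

q_all ≈ 682 kPa

q = γ·D_f = 19.8 × 3 = 59.4 kPa.
γ' = 10.79 kN/m³; averaging over the depth B below the base, γ̄ = γ' + (d_w/B)(γ − γ') = 17.548 kN/m³.
q·N_q = 59.4 × 27.4 = 1627.6 kPa
0.5·γ·B·N_γ·s_γ = 0.5 × 17.548 × 1.4 × 37.4 × 0.91 = 418.05 kPa
q_ult = 1627.6 + 418.05 = 2045.6 kPa.
q_all = 2045.6 / 3 = 681.87 kPa.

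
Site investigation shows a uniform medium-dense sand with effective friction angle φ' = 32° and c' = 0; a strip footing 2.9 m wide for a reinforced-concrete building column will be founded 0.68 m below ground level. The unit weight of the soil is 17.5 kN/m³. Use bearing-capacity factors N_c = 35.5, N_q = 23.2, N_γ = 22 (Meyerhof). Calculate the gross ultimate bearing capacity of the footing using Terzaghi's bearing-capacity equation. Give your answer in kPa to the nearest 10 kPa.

Overburden at base level: q = 17.5 × 0.68 = 11.9 kPa.
Surcharge term q·N_q = 11.9 × 23.2 = 276.08 kPa; self-weight term 0.5·γ·B·N_γ = 0.5 × 17.5 × 2.9 × 22 = 558.25 kPa.
q_ult = 276.08 + 558.25 = 834.33 kPa.

q_ult ≈ 830 kPa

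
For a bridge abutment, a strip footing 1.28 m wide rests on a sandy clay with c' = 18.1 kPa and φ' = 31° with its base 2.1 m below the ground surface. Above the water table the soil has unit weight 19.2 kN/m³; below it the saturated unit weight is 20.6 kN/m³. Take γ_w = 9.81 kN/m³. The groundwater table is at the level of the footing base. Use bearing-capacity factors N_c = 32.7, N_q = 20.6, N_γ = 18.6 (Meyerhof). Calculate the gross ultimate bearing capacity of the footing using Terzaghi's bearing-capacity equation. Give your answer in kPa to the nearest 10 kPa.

Overburden at base level: q = 19.2 × 2.1 = 40.32 kPa.
Below the base the soil is submerged, so the ½γBN_γ term uses γ' = 20.6 − 9.81 = 10.79 kN/m³.
Cohesion term c·N_c = 18.1 × 32.7 = 591.87 kPa; surcharge term q·N_q = 40.32 × 20.6 = 830.59 kPa; self-weight term 0.5·γ·B·N_γ = 0.5 × 10.79 × 1.28 × 18.6 = 128.44 kPa.
q_ult = 591.87 + 830.59 + 128.44 = 1550.9 kPa.

q_ult ≈ 1550 kPa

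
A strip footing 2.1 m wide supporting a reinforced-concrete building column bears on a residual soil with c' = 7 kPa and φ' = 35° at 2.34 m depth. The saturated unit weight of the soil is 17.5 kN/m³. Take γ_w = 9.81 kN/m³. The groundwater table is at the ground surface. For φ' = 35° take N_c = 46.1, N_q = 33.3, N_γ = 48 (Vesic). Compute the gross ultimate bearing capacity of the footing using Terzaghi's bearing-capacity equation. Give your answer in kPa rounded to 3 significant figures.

q_ult ≈ 1310 kPa

With the water table at the surface the whole profile is submerged: γ' = 17.5 − 9.81 = 7.69 kN/m³, so q = γ'·D_f = 17.995 kPa; the same γ' applies in the ½γBN_γ term.
q_ult = c·N_c + q·N_q + 0.5·γ·B·N_γ
     = 7 × 46.1 + 17.995 × 33.3 + 0.5 × 7.69 × 2.1 × 48
     = 322.7 + 599.22 + 387.58 = 1309.5 kPa.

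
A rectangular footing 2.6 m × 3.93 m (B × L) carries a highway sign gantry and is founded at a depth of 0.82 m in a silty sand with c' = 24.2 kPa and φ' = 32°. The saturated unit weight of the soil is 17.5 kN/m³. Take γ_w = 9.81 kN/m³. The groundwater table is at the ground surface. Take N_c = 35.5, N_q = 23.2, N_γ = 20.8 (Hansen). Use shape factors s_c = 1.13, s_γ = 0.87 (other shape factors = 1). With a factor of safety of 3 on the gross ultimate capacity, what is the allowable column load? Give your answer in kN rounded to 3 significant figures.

γ' = 17.5 − 9.81 = 7.69 kN/m³ (submerged throughout). q = 7.69 × 0.82 = 6.3058 kPa; the same γ' applies in the ½γBN_γ term.
c·N_c·s_c = 24.2 × 35.5 × 1.13 = 970.78 kPa
q·N_q = 6.3058 × 23.2 = 146.29 kPa
0.5·γ·B·N_γ·s_γ = 0.5 × 7.69 × 2.6 × 20.8 × 0.87 = 180.91 kPa
q_ult = 970.78 + 146.29 + 180.91 = 1298 kPa.
Gross allowable pressure q_all = 1298 / 3 = 432.66 kPa.
Footing area = 10.218 m², so allowable column load = 432.66 × 10.218 = 4420.9 kN.

P_all ≈ 4420 kN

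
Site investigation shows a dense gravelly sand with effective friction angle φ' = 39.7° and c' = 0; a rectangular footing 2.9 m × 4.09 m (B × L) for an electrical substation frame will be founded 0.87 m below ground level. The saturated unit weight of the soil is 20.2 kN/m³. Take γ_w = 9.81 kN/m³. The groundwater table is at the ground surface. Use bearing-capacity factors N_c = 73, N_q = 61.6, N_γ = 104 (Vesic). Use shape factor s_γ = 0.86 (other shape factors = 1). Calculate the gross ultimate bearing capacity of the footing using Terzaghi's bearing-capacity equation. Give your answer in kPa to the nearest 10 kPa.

q_ult ≈ 1900 kPa

Water table at ground surface, so effective unit weight γ' = 20.2 − 9.81 = 10.39 kN/m³ is used throughout; overburden q = 10.39 × 0.87 = 9.0393 kPa; the same γ' applies in the ½γBN_γ term.
Surcharge term q·N_q = 9.0393 × 61.6 = 556.82 kPa; self-weight term 0.5·γ·B·N_γ·s_γ = 0.5 × 10.39 × 2.9 × 104 × 0.86 = 1347.5 kPa.
q_ult = 556.82 + 1347.5 = 1904.3 kPa.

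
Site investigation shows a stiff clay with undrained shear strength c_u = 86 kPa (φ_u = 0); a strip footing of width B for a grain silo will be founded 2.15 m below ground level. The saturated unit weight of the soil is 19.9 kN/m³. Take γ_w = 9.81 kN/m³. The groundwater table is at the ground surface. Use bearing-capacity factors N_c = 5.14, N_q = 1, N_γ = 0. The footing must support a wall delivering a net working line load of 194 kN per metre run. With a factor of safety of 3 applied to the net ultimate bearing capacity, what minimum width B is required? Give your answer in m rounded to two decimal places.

B = 1.32 m

γ' = 19.9 − 9.81 = 10.09 kN/m³ (submerged throughout). q = 10.09 × 2.15 = 21.693 kPa.
c·N_c = 86 × 5.14 = 442.04 kPa
q·N_q = 21.693 × 1 = 21.693 kPa
q_ult = 442.04 + 21.693 = 463.73 kPa.
For φ = 0 the ½γBN_γ term vanishes, so q_ult is independent of B. q_net = 463.73 − 21.693 = 442.04 kPa; q_all(net) = 442.04/3 = 147.35 kPa.
Required width B = w / q_all(net) = 194 / 147.35 = 1.317 m.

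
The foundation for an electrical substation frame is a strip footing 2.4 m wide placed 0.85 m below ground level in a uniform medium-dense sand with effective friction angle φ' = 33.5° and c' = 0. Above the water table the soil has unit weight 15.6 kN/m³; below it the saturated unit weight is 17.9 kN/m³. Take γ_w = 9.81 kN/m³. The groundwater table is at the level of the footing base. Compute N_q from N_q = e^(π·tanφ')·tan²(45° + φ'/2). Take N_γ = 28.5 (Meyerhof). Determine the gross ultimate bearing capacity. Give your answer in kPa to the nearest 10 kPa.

tan33.5° = 0.6619, so N_q = e^(π×0.6619)·tan²(61.75°) = 7.999 × 3.464 = 27.71.
Effective surcharge at the founding depth q = γ·D_f = 15.6 × 0.85 = 13.26 kPa.
The water table coincides with the base, so in the self-weight term γ → γ' = 8.09 kN/m³.
q_ult = q·N_q + 0.5·γ·B·N_γ
     = 13.26 × 27.707 + 0.5 × 8.09 × 2.4 × 28.5
     = 367.4 + 276.68 = 644.08 kPa.

q_ult ≈ 640 kPa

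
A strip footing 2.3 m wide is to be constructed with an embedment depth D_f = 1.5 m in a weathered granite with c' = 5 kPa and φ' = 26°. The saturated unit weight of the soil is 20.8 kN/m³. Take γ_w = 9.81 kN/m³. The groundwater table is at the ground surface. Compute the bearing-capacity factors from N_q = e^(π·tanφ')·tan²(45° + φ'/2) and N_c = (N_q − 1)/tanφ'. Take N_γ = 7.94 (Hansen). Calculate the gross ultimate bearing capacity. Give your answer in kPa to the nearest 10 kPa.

q_ult ≈ 410 kPa

tan26° = 0.4877, so N_q = e^(π×0.4877)·tan²(58°) = 4.629 × 2.561 = 11.85.
N_c = (11.85 − 1)/tan26° = 22.25.
With the water table at the surface the whole profile is submerged: γ' = 20.8 − 9.81 = 10.99 kN/m³, so q = γ'·D_f = 16.485 kPa; the same γ' applies in the ½γBN_γ term.
q_ult = c·N_c + q·N_q + 0.5·γ·B·N_γ
     = 5 × 22.254 + 16.485 × 11.854 + 0.5 × 10.99 × 2.3 × 7.94
     = 111.27 + 195.42 + 100.35 = 407.04 kPa.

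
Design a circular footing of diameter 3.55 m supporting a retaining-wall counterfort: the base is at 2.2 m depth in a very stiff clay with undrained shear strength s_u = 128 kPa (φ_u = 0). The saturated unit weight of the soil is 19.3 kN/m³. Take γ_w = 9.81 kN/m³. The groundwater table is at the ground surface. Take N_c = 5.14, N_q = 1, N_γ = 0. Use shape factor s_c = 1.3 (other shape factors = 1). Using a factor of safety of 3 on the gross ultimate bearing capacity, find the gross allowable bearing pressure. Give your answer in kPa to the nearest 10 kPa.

γ' = 19.3 − 9.81 = 9.49 kN/m³ (submerged throughout). q = 9.49 × 2.2 = 20.878 kPa.
c·N_c·s_c = 128 × 5.14 × 1.3 = 855.3 kPa
q·N_q = 20.878 × 1 = 20.878 kPa
q_ult = 855.3 + 20.878 = 876.17 kPa.
q_all = 876.17 / 3 = 292.06 kPa.

q_all ≈ 290 kPa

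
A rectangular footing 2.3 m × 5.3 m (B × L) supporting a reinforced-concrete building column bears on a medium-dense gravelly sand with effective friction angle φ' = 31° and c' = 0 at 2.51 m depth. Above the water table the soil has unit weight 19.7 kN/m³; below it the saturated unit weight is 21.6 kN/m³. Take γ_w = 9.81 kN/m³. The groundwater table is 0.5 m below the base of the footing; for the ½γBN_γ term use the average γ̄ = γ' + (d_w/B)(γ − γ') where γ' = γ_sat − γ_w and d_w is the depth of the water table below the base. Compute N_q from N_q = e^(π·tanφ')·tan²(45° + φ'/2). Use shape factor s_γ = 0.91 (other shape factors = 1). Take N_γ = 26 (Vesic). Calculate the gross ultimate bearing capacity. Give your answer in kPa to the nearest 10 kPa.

tan31° = 0.6009, so N_q = e^(π×0.6009)·tan²(60.5°) = 6.604 × 3.124 = 20.63.
q = γ·D_f = 19.7 × 2.51 = 49.447 kPa.
γ' = 11.79 kN/m³; averaging over the depth B below the base, γ̄ = γ' + (d_w/B)(γ − γ') = 13.51 kN/m³.
q·N_q = 49.447 × 20.631 = 1020.1 kPa
0.5·γ·B·N_γ·s_γ = 0.5 × 13.51 × 2.3 × 26 × 0.91 = 367.58 kPa
q_ult = 1020.1 + 367.58 = 1387.7 kPa.

q_ult ≈ 1390 kPa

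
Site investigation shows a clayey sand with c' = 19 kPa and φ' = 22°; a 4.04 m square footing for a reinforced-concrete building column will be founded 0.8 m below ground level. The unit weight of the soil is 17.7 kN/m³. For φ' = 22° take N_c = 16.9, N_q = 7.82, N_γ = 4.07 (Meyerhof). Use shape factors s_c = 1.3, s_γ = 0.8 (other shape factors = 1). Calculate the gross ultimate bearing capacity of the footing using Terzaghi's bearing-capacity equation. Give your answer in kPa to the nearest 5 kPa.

q_ult ≈ 645 kPa

Overburden at base level: q = 17.7 × 0.8 = 14.16 kPa.
Cohesion term c·N_c·s_c = 19 × 16.9 × 1.3 = 417.43 kPa; surcharge term q·N_q = 14.16 × 7.82 = 110.73 kPa; self-weight term 0.5·γ·B·N_γ·s_γ = 0.5 × 17.7 × 4.04 × 4.07 × 0.8 = 116.42 kPa.
q_ult = 417.43 + 110.73 + 116.42 = 644.58 kPa.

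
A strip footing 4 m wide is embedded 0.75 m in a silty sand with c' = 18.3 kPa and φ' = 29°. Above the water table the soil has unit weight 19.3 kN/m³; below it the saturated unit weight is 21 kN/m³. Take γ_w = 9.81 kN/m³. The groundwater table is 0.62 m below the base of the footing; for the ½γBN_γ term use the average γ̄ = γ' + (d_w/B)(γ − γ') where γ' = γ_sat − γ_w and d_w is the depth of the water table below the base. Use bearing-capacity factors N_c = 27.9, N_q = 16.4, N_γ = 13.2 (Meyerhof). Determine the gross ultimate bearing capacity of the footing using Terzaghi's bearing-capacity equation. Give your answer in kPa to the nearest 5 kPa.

q_ult ≈ 1075 kPa

q = γ·D_f = 19.3 × 0.75 = 14.475 kPa.
γ' = 11.19 kN/m³; averaging over the depth B below the base, γ̄ = γ' + (d_w/B)(γ − γ') = 12.447 kN/m³.
c·N_c = 18.3 × 27.9 = 510.57 kPa
q·N_q = 14.475 × 16.4 = 237.39 kPa
0.5·γ·B·N_γ = 0.5 × 12.447 × 4 × 13.2 = 328.6 kPa
q_ult = 510.57 + 237.39 + 328.6 = 1076.6 kPa.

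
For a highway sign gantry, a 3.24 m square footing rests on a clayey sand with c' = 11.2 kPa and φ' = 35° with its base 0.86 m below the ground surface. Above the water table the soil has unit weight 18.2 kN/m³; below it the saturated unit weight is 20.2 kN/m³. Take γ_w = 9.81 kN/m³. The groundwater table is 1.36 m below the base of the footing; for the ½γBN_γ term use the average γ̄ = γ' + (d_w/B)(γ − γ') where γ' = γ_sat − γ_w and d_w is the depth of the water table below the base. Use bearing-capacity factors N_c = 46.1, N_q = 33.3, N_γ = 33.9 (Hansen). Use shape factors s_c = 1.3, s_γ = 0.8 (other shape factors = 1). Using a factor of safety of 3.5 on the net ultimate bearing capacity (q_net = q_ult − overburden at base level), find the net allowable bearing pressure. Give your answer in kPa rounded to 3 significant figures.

q = γ·D_f = 18.2 × 0.86 = 15.652 kPa.
γ' = 10.39 kN/m³; averaging over the depth B below the base, γ̄ = γ' + (d_w/B)(γ − γ') = 13.668 kN/m³.
c·N_c·s_c = 11.2 × 46.1 × 1.3 = 671.22 kPa
q·N_q = 15.652 × 33.3 = 521.21 kPa
0.5·γ·B·N_γ·s_γ = 0.5 × 13.668 × 3.24 × 33.9 × 0.8 = 600.51 kPa
q_ult = 671.22 + 521.21 + 600.51 = 1792.9 kPa.
q_net = 1792.9 − 15.652 = 1777.3 kPa.
q_all(net) = 1777.3 / 3.5 = 507.8 kPa.

q_all(net) ≈ 508 kPa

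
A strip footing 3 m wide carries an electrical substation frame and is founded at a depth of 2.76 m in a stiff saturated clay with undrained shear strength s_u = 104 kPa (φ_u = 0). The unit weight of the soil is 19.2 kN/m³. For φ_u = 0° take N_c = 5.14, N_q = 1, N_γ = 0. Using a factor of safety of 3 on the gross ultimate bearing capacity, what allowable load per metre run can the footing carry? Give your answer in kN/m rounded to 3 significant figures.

Effective surcharge at the founding depth q = γ·D_f = 19.2 × 2.76 = 52.992 kPa.
q_ult = c·N_c + q·N_q
     = 104 × 5.14 + 52.992 × 1
     = 534.56 + 52.992 = 587.55 kPa.
Gross allowable pressure q_all = 587.55 / 3 = 195.85 kPa.
Allowable wall load = q_all × B = 195.85 × 3 = 587.55 kN per metre run.

≈ 588 kN/m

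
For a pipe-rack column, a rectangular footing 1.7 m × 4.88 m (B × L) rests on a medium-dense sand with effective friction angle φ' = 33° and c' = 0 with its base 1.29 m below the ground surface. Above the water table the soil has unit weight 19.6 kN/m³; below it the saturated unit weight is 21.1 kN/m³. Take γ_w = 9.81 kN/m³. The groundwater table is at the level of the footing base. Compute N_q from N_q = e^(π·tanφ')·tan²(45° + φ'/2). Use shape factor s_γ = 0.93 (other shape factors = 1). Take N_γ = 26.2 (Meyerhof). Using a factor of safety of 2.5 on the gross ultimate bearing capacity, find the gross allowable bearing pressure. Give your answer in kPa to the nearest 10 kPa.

N_q = e^(π·tan33°)·tan²(61.5°) = 26.09.
Overburden at base level: q = 19.6 × 1.29 = 25.284 kPa.
Below the base the soil is submerged, so the ½γBN_γ term uses γ' = 21.1 − 9.81 = 11.29 kN/m³.
Surcharge term q·N_q = 25.284 × 26.092 = 659.71 kPa; self-weight term 0.5·γ·B·N_γ·s_γ = 0.5 × 11.29 × 1.7 × 26.2 × 0.93 = 233.83 kPa.
q_ult = 659.71 + 233.83 = 893.54 kPa.
q_all = 893.54 / 2.5 = 357.42 kPa.

q_all ≈ 360 kPa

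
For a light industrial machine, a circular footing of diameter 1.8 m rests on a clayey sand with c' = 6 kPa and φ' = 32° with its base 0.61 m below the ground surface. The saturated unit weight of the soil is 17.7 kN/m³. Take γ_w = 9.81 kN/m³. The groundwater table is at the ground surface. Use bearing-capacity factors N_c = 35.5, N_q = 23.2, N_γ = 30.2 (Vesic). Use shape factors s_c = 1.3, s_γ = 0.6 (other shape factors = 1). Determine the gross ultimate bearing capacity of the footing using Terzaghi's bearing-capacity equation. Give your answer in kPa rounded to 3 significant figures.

q_ult ≈ 517 kPa

γ' = 17.7 − 9.81 = 7.89 kN/m³ (submerged throughout). q = 7.89 × 0.61 = 4.8129 kPa; the same γ' applies in the ½γBN_γ term.
c·N_c·s_c = 6 × 35.5 × 1.3 = 276.9 kPa
q·N_q = 4.8129 × 23.2 = 111.66 kPa
0.5·γ·B·N_γ·s_γ = 0.5 × 7.89 × 1.8 × 30.2 × 0.6 = 128.67 kPa
q_ult = 276.9 + 111.66 + 128.67 = 517.23 kPa.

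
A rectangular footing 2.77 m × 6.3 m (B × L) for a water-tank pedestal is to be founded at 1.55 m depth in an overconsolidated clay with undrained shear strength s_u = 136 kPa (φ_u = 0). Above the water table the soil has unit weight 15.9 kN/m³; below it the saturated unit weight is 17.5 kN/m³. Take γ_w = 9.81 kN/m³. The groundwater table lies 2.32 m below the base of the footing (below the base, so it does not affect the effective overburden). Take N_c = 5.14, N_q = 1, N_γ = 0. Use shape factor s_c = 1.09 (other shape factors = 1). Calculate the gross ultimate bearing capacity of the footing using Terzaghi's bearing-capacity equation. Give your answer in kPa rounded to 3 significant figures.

q_ult ≈ 787 kPa

Effective surcharge at the founding depth q = γ·D_f = 15.9 × 1.55 = 24.645 kPa.
q_ult = c·N_c·s_c + q·N_q
     = 136 × 5.14 × 1.09 + 24.645 × 1
     = 761.95 + 24.645 = 786.6 kPa.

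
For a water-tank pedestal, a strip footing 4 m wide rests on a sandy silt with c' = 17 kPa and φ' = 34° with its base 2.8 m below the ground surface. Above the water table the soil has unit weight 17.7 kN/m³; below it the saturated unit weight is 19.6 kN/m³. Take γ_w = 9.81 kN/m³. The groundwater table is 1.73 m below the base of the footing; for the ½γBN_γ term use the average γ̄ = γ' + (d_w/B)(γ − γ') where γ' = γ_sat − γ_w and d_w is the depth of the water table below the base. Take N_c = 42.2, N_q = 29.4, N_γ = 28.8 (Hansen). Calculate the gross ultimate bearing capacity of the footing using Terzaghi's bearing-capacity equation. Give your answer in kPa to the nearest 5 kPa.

q = γ·D_f = 17.7 × 2.8 = 49.56 kPa.
γ' = 9.79 kN/m³; averaging over the depth B below the base, γ̄ = γ' + (d_w/B)(γ − γ') = 13.211 kN/m³.
c·N_c = 17 × 42.2 = 717.4 kPa
q·N_q = 49.56 × 29.4 = 1457.1 kPa
0.5·γ·B·N_γ = 0.5 × 13.211 × 4 × 28.8 = 760.96 kPa
q_ult = 717.4 + 1457.1 + 760.96 = 2935.4 kPa.

q_ult ≈ 2935 kPa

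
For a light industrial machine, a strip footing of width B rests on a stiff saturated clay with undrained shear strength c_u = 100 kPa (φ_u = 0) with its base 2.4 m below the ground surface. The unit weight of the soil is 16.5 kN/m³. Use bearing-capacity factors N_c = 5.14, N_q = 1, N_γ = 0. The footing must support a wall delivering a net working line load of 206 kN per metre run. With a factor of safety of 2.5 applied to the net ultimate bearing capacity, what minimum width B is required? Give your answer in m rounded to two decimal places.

Overburden at base level: q = 16.5 × 2.4 = 39.6 kPa.
Cohesion term c·N_c = 100 × 5.14 = 514 kPa; surcharge term q·N_q = 39.6 × 1 = 39.6 kPa.
q_ult = 514 + 39.6 = 553.6 kPa.
For φ = 0 the ½γBN_γ term vanishes, so q_ult is independent of B. q_net = 553.6 − 39.6 = 514 kPa; q_all(net) = 514/2.5 = 205.6 kPa.
Required width B = w / q_all(net) = 206 / 205.6 = 1.002 m.

B = 1.00 m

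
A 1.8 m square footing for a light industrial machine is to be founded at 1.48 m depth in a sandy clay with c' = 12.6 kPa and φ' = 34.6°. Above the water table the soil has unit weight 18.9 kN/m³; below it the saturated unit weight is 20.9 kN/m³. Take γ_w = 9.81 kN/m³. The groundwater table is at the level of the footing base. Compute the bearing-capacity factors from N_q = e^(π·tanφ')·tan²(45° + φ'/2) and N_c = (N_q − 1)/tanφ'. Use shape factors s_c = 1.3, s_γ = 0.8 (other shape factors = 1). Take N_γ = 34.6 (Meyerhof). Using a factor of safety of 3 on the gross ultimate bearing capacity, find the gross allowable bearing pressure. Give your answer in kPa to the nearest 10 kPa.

N_q = e^(π·tan34.6°)·tan²(62.3°) = 31.69; N_c = (N_q − 1)/tanφ' = 44.48.
Overburden at base level: q = 18.9 × 1.48 = 27.972 kPa.
Below the base the soil is submerged, so the ½γBN_γ term uses γ' = 20.9 − 9.81 = 11.09 kN/m³.
Cohesion term c·N_c·s_c = 12.6 × 44.483 × 1.3 = 728.64 kPa; surcharge term q·N_q = 27.972 × 31.687 = 886.35 kPa; self-weight term 0.5·γ·B·N_γ·s_γ = 0.5 × 11.09 × 1.8 × 34.6 × 0.8 = 276.27 kPa.
q_ult = 728.64 + 886.35 + 276.27 = 1891.3 kPa.
q_all = 1891.3 / 3 = 630.42 kPa.

q_all ≈ 630 kPa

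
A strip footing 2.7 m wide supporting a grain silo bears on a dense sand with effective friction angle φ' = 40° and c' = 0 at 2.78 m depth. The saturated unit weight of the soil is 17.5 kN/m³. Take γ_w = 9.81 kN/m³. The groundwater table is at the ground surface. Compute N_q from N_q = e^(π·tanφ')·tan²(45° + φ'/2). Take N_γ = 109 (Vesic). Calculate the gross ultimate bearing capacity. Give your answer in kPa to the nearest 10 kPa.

tan40° = 0.8391, so N_q = e^(π×0.8391)·tan²(65°) = 13.959 × 4.599 = 64.2.
With the water table at the surface the whole profile is submerged: γ' = 17.5 − 9.81 = 7.69 kN/m³, so q = γ'·D_f = 21.378 kPa; the same γ' applies in the ½γBN_γ term.
q_ult = q·N_q + 0.5·γ·B·N_γ
     = 21.378 × 64.195 + 0.5 × 7.69 × 2.7 × 109
     = 1372.4 + 1131.6 = 2504 kPa.

q_ult ≈ 2500 kPa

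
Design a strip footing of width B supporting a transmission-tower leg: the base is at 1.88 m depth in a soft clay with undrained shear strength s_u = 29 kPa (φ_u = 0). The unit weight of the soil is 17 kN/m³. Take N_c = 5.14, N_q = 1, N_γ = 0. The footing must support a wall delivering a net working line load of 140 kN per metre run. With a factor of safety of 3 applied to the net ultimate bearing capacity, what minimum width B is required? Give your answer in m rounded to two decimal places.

q = γ·D_f = 17 × 1.88 = 31.96 kPa.
c·N_c = 29 × 5.14 = 149.06 kPa
q·N_q = 31.96 × 1 = 31.96 kPa
q_ult = 149.06 + 31.96 = 181.02 kPa.
For φ = 0 the ½γBN_γ term vanishes, so q_ult is independent of B. q_net = 181.02 − 31.96 = 149.06 kPa; q_all(net) = 149.06/3 = 49.687 kPa.
Required width B = w / q_all(net) = 140 / 49.687 = 2.818 m.

B = 2.82 m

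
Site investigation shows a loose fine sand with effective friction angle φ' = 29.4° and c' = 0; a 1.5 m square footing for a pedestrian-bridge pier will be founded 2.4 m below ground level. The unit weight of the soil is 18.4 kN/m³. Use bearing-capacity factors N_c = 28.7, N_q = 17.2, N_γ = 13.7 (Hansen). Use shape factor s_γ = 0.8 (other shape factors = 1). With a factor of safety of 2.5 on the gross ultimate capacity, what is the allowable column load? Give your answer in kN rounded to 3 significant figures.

Overburden at base level: q = 18.4 × 2.4 = 44.16 kPa.
Surcharge term q·N_q = 44.16 × 17.2 = 759.55 kPa; self-weight term 0.5·γ·B·N_γ·s_γ = 0.5 × 18.4 × 1.5 × 13.7 × 0.8 = 151.25 kPa.
q_ult = 759.55 + 151.25 = 910.8 kPa.
Gross allowable pressure q_all = 910.8 / 2.5 = 364.32 kPa.
Footing area = 2.25 m², so allowable column load = 364.32 × 2.25 = 819.72 kN.

P_all ≈ 820 kN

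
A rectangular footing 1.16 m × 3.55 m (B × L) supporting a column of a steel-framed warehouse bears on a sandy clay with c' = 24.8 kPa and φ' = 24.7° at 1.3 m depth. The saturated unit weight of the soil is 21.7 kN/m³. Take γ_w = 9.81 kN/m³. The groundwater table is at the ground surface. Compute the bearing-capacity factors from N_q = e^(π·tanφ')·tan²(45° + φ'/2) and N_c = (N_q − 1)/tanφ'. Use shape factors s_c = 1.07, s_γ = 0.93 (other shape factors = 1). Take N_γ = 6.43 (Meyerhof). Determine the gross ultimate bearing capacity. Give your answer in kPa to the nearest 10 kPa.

tan24.7° = 0.4599, so N_q = e^(π×0.4599)·tan²(57.35°) = 4.242 × 2.436 = 10.33.
N_c = (10.33 − 1)/tan24.7° = 20.29.
γ' = 21.7 − 9.81 = 11.89 kN/m³ (submerged throughout). q = 11.89 × 1.3 = 15.457 kPa; the same γ' applies in the ½γBN_γ term.
c·N_c·s_c = 24.8 × 20.288 × 1.07 = 538.36 kPa
q·N_q = 15.457 × 10.331 = 159.69 kPa
0.5·γ·B·N_γ·s_γ = 0.5 × 11.89 × 1.16 × 6.43 × 0.93 = 41.239 kPa
q_ult = 538.36 + 159.69 + 41.239 = 739.29 kPa.

q_ult ≈ 740 kPa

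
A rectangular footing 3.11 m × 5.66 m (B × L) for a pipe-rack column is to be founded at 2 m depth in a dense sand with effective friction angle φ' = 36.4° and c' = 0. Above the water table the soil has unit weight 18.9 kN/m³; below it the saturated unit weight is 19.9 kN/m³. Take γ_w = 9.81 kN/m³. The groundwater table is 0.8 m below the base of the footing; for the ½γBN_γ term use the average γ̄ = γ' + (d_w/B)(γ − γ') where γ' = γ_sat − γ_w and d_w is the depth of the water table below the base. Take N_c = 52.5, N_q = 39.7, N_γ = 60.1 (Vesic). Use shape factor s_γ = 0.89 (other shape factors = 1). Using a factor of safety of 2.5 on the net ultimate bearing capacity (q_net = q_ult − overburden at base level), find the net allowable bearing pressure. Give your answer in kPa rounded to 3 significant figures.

q_all(net) ≈ 996 kPa

Overburden at base level: q = 18.9 × 2 = 37.8 kPa.
The water table is 0.8 m below the base (< B = 3.11 m), so the ½γBN_γ term uses γ̄ = γ' + (d_w/B)(γ − γ') = 10.09 + (0.8/3.11)(18.9 − 10.09) = 12.356 kN/m³.
Surcharge term q·N_q = 37.8 × 39.7 = 1500.7 kPa; self-weight term 0.5·γ·B·N_γ·s_γ = 0.5 × 12.356 × 3.11 × 60.1 × 0.89 = 1027.7 kPa.
q_ult = 1500.7 + 1027.7 = 2528.4 kPa.
q_net = 2528.4 − 37.8 = 2490.6 kPa.
q_all(net) = 2490.6 / 2.5 = 996.24 kPa.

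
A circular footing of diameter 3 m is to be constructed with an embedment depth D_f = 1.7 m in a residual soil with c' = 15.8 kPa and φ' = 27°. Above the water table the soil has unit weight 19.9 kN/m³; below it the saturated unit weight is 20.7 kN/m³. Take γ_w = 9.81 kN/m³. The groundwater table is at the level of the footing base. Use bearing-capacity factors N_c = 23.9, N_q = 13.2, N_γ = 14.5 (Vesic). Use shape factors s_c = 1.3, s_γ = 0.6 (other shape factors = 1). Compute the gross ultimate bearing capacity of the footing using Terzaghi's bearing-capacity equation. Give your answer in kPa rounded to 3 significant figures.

q_ult ≈ 1080 kPa

Effective surcharge at the founding depth q = γ·D_f = 19.9 × 1.7 = 33.83 kPa.
The water table coincides with the base, so in the self-weight term γ → γ' = 10.89 kN/m³.
q_ult = c·N_c·s_c + q·N_q + 0.5·γ·B·N_γ·s_γ
     = 15.8 × 23.9 × 1.3 + 33.83 × 13.2 + 0.5 × 10.89 × 3 × 14.5 × 0.6
     = 490.91 + 446.56 + 142.11 = 1079.6 kPa.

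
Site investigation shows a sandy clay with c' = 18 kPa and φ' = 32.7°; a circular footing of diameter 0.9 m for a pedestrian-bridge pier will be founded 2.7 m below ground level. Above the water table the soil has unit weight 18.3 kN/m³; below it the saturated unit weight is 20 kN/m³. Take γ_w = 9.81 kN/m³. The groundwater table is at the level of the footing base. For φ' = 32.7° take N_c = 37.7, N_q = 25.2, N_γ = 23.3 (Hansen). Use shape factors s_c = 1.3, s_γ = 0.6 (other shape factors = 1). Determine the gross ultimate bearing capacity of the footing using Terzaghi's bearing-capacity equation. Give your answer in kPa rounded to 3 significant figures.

Effective surcharge at the founding depth q = γ·D_f = 18.3 × 2.7 = 49.41 kPa.
The water table coincides with the base, so in the self-weight term γ → γ' = 10.19 kN/m³.
q_ult = c·N_c·s_c + q·N_q + 0.5·γ·B·N_γ·s_γ
     = 18 × 37.7 × 1.3 + 49.41 × 25.2 + 0.5 × 10.19 × 0.9 × 23.3 × 0.6
     = 882.18 + 1245.1 + 64.105 = 2191.4 kPa.

q_ult ≈ 2190 kPa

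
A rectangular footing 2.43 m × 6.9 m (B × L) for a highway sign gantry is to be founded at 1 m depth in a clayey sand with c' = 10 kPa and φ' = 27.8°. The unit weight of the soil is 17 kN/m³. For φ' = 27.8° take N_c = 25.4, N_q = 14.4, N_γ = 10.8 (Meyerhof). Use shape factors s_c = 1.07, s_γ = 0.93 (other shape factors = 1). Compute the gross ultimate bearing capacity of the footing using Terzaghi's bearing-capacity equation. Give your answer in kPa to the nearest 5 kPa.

q_ult ≈ 725 kPa

Overburden at base level: q = 17 × 1 = 17 kPa.
Cohesion term c·N_c·s_c = 10 × 25.4 × 1.07 = 271.78 kPa; surcharge term q·N_q = 17 × 14.4 = 244.8 kPa; self-weight term 0.5·γ·B·N_γ·s_γ = 0.5 × 17 × 2.43 × 10.8 × 0.93 = 207.46 kPa.
q_ult = 271.78 + 244.8 + 207.46 = 724.04 kPa.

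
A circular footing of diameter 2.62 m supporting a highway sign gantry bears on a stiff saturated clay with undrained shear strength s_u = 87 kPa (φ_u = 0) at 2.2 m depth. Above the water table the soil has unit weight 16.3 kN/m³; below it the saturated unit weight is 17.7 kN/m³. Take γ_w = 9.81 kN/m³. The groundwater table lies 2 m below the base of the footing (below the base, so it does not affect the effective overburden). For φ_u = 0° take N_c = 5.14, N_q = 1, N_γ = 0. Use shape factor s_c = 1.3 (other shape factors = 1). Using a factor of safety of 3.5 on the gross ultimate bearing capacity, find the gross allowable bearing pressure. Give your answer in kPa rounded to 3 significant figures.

q_all ≈ 176 kPa

Effective surcharge at the founding depth q = γ·D_f = 16.3 × 2.2 = 35.86 kPa.
q_ult = c·N_c·s_c + q·N_q
     = 87 × 5.14 × 1.3 + 35.86 × 1
     = 581.33 + 35.86 = 617.19 kPa.
q_all = 617.19 / 3.5 = 176.34 kPa.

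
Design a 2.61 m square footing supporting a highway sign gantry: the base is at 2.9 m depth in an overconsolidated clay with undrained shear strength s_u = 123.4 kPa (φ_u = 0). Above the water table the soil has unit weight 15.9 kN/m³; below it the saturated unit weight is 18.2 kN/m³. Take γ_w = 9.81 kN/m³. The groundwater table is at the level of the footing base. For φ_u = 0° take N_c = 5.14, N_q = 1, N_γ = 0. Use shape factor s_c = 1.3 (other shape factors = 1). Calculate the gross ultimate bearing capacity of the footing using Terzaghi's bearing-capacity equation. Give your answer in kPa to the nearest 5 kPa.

q_ult ≈ 870 kPa

Overburden at base level: q = 15.9 × 2.9 = 46.11 kPa.
Cohesion term c·N_c·s_c = 123.4 × 5.14 × 1.3 = 824.56 kPa; surcharge term q·N_q = 46.11 × 1 = 46.11 kPa.
q_ult = 824.56 + 46.11 = 870.67 kPa.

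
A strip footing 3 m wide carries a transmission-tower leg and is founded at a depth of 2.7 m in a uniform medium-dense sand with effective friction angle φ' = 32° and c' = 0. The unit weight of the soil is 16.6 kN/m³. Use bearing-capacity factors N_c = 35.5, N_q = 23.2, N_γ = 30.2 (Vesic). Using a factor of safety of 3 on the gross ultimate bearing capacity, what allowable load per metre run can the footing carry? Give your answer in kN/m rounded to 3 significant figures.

Overburden at base level: q = 16.6 × 2.7 = 44.82 kPa.
Surcharge term q·N_q = 44.82 × 23.2 = 1039.8 kPa; self-weight term 0.5·γ·B·N_γ = 0.5 × 16.6 × 3 × 30.2 = 751.98 kPa.
q_ult = 1039.8 + 751.98 = 1791.8 kPa.
Gross allowable pressure q_all = 1791.8 / 3 = 597.27 kPa.
Allowable wall load = q_all × B = 597.27 × 3 = 1791.8 kN per metre run.

≈ 1790 kN/m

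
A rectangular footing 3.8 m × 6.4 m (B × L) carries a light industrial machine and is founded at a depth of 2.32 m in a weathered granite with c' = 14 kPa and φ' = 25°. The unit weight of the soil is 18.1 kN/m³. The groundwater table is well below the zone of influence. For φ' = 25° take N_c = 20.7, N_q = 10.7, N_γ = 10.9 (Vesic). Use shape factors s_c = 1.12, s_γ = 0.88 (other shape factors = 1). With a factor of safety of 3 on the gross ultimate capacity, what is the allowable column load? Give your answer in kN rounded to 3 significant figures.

Overburden at base level: q = 18.1 × 2.32 = 41.992 kPa.
Cohesion term c·N_c·s_c = 14 × 20.7 × 1.12 = 324.58 kPa; surcharge term q·N_q = 41.992 × 10.7 = 449.31 kPa; self-weight term 0.5·γ·B·N_γ·s_γ = 0.5 × 18.1 × 3.8 × 10.9 × 0.88 = 329.87 kPa.
q_ult = 324.58 + 449.31 + 329.87 = 1103.8 kPa.
Gross allowable pressure q_all = 1103.8 / 3 = 367.92 kPa.
Footing area = 24.32 m², so allowable column load = 367.92 × 24.32 = 8947.8 kN.

P_all ≈ 8950 kN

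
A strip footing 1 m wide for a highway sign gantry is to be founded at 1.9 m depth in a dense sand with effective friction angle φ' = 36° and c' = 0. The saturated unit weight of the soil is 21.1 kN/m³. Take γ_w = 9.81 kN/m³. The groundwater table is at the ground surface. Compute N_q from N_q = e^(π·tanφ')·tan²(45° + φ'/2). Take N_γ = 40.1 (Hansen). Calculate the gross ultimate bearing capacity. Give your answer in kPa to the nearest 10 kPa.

q_ult ≈ 1040 kPa

tan36° = 0.7265, so N_q = e^(π×0.7265)·tan²(63°) = 9.801 × 3.852 = 37.75.
γ' = 21.1 − 9.81 = 11.29 kN/m³ (submerged throughout). q = 11.29 × 1.9 = 21.451 kPa; the same γ' applies in the ½γBN_γ term.
q·N_q = 21.451 × 37.752 = 809.83 kPa
0.5·γ·B·N_γ = 0.5 × 11.29 × 1 × 40.1 = 226.36 kPa
q_ult = 809.83 + 226.36 = 1036.2 kPa.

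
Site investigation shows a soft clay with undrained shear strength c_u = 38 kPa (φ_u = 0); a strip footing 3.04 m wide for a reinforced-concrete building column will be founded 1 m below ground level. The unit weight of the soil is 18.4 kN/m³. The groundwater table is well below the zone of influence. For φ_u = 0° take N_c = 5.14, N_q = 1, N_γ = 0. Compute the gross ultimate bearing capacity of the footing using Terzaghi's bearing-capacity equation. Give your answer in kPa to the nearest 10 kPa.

q_ult ≈ 210 kPa

q = γ·D_f = 18.4 × 1 = 18.4 kPa.
c·N_c = 38 × 5.14 = 195.32 kPa
q·N_q = 18.4 × 1 = 18.4 kPa
q_ult = 195.32 + 18.4 = 213.72 kPa.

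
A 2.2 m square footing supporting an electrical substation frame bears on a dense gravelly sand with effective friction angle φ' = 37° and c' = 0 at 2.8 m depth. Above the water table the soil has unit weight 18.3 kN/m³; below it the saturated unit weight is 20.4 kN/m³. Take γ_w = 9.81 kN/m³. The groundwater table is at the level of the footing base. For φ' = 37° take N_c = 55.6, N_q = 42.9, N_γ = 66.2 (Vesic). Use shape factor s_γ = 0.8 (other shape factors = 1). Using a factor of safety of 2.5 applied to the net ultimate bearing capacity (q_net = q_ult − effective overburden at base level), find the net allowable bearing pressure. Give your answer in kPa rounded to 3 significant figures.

Effective surcharge at the founding depth q = γ·D_f = 18.3 × 2.8 = 51.24 kPa.
The water table coincides with the base, so in the self-weight term γ → γ' = 10.59 kN/m³.
q_ult = q·N_q + 0.5·γ·B·N_γ·s_γ
     = 51.24 × 42.9 + 0.5 × 10.59 × 2.2 × 66.2 × 0.8
     = 2198.2 + 616.93 = 2815.1 kPa.
Net ultimate: q_net = 2815.1 − 51.24 = 2763.9 kPa.
q_all(net) = 2763.9 / 2.5 = 1105.6 kPa.

q_all(net) ≈ 1110 kPa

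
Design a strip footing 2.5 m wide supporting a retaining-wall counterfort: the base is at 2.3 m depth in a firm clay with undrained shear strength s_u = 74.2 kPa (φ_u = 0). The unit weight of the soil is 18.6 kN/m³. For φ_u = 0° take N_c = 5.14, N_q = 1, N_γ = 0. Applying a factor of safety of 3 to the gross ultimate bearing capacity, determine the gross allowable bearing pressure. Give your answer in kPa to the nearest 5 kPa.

q_all ≈ 140 kPa

Effective surcharge at the founding depth q = γ·D_f = 18.6 × 2.3 = 42.78 kPa.
q_ult = c·N_c + q·N_q
     = 74.2 × 5.14 + 42.78 × 1
     = 381.39 + 42.78 = 424.17 kPa.
q_all = q_ult / FS = 424.17 / 3 = 141.39 kPa.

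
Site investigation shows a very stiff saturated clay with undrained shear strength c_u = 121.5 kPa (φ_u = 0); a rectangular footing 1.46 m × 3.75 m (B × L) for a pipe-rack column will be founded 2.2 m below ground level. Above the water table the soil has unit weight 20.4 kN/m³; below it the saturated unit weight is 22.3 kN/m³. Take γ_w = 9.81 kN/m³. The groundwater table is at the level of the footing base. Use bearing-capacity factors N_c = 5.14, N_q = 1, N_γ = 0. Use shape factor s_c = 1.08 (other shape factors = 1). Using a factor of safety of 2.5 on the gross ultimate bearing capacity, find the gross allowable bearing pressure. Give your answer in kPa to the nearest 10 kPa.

q_all ≈ 290 kPa

Effective surcharge at the founding depth q = γ·D_f = 20.4 × 2.2 = 44.88 kPa.
q_ult = c·N_c·s_c + q·N_q
     = 121.5 × 5.14 × 1.08 + 44.88 × 1
     = 674.47 + 44.88 = 719.35 kPa.
q_all = 719.35 / 2.5 = 287.74 kPa.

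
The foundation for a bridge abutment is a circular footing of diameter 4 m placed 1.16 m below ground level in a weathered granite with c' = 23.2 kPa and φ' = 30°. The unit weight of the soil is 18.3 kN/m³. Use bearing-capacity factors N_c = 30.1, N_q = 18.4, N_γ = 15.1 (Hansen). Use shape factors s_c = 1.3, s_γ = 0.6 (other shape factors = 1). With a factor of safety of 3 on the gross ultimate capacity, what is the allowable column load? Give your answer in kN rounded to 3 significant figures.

P_all ≈ 6830 kN

Effective surcharge at the founding depth q = γ·D_f = 18.3 × 1.16 = 21.228 kPa.
q_ult = c·N_c·s_c + q·N_q + 0.5·γ·B·N_γ·s_γ
     = 23.2 × 30.1 × 1.3 + 21.228 × 18.4 + 0.5 × 18.3 × 4 × 15.1 × 0.6
     = 907.82 + 390.6 + 331.6 = 1630 kPa.
Gross allowable pressure q_all = 1630 / 3 = 543.34 kPa.
Footing area = 12.5664 m², so allowable column load = 543.34 × 12.5664 = 6827.8 kN.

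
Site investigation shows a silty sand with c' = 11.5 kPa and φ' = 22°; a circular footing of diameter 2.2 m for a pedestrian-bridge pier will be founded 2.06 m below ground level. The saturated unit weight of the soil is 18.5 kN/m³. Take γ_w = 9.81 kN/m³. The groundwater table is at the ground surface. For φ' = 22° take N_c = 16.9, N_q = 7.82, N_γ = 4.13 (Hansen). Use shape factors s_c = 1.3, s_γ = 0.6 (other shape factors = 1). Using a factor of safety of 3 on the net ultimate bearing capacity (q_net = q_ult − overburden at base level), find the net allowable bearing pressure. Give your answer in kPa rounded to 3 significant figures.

γ' = 18.5 − 9.81 = 8.69 kN/m³ (submerged throughout). q = 8.69 × 2.06 = 17.901 kPa; the same γ' applies in the ½γBN_γ term.
c·N_c·s_c = 11.5 × 16.9 × 1.3 = 252.66 kPa
q·N_q = 17.901 × 7.82 = 139.99 kPa
0.5·γ·B·N_γ·s_γ = 0.5 × 8.69 × 2.2 × 4.13 × 0.6 = 23.687 kPa
q_ult = 252.66 + 139.99 + 23.687 = 416.33 kPa.
q_net = 416.33 − 17.901 = 398.43 kPa.
q_all(net) = 398.43 / 3 = 132.81 kPa.

q_all(net) ≈ 133 kPa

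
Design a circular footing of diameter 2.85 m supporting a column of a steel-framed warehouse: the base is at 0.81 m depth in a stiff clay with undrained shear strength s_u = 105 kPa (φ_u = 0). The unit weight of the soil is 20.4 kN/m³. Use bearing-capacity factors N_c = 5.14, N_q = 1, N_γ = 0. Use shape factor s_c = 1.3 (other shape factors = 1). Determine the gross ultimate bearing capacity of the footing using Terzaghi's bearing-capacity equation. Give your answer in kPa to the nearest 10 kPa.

Overburden at base level: q = 20.4 × 0.81 = 16.524 kPa.
Cohesion term c·N_c·s_c = 105 × 5.14 × 1.3 = 701.61 kPa; surcharge term q·N_q = 16.524 × 1 = 16.524 kPa.
q_ult = 701.61 + 16.524 = 718.13 kPa.

q_ult ≈ 720 kPa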